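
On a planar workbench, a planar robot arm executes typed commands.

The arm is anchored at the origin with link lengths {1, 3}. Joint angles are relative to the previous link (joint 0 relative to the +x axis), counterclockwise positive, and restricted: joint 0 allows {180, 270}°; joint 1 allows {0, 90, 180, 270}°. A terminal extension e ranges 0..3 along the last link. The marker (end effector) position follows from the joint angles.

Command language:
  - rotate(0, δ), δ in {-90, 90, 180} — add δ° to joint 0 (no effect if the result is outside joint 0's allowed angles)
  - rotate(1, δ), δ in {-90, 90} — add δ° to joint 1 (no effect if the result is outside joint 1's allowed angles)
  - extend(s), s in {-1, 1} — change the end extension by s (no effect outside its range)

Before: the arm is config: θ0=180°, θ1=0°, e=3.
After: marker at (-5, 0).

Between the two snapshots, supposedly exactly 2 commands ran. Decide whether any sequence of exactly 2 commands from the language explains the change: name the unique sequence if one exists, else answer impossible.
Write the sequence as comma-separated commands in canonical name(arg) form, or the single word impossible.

extend(-1), extend(-1)

start: config: θ0=180°, θ1=0°, e=3
[1] after extend(-1): config: θ0=180°, θ1=0°, e=2
[2] after extend(-1): config: θ0=180°, θ1=0°, e=1
no other 2-command option fits: unique.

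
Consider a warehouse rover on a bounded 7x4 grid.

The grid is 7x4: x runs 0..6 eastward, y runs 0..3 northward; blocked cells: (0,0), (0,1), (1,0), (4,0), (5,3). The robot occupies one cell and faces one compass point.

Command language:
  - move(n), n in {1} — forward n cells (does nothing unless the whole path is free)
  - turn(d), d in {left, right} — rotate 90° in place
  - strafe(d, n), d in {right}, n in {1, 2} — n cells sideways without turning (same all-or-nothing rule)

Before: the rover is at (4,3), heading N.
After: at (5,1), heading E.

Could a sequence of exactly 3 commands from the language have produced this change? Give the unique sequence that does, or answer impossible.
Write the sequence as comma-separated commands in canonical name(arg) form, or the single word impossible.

key: order matters: swapping turn(right) and move(1) lands elsewhere
from: at (4,3), heading N
[1] after turn(right): at (4,3), heading E
[2] after strafe(right, 2): at (4,1), heading E
[3] after move(1): at (5,1), heading E
no rival 3-sequence matches.

turn(right), strafe(right, 2), move(1)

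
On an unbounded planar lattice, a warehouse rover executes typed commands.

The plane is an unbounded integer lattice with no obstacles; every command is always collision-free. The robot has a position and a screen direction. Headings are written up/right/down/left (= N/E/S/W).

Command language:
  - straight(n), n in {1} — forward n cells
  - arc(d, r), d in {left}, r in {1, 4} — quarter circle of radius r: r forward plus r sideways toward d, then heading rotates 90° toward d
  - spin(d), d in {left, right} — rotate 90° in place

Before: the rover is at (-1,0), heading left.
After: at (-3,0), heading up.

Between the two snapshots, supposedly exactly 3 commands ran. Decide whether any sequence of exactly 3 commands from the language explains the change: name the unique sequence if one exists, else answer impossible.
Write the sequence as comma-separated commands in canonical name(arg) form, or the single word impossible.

straight(1), straight(1), spin(right)

key: order matters: swapping straight(1) and spin(right) lands elsewhere
begin: at (-1,0), heading left
[1] after straight(1): at (-2,0), heading left
[2] after straight(1): at (-3,0), heading left
[3] after spin(right): at (-3,0), heading up
all 125 alternatives checked — unique.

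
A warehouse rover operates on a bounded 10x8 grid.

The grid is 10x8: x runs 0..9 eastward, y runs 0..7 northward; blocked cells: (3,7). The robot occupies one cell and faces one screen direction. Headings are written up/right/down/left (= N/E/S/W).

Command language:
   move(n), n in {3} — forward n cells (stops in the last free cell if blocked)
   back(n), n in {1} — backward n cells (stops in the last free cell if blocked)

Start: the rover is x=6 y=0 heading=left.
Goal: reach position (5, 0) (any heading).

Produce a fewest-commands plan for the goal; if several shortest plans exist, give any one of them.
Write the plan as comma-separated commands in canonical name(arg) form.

move(3), back(1), back(1)

initial: x=6 y=0 heading=left
t=1 move(3) ⇒ x=3 y=0 heading=left
t=2 back(1) ⇒ x=4 y=0 heading=left
t=3 back(1) ⇒ x=5 y=0 heading=left
minimal: 3 command(s), checked below 3.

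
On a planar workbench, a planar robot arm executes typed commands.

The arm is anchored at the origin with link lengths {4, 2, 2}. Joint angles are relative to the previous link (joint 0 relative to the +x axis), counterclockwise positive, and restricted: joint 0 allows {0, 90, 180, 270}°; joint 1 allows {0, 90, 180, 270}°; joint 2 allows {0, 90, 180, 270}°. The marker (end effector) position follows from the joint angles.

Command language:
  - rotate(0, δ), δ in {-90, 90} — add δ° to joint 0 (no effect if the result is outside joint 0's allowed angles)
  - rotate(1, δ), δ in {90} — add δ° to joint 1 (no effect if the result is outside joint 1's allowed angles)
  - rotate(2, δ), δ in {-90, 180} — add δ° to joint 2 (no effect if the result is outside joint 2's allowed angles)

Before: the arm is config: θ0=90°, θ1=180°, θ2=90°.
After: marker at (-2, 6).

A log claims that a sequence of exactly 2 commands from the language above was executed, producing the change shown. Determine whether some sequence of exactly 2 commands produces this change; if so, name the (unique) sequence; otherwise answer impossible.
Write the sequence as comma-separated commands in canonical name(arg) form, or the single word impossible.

begin: config: θ0=90°, θ1=180°, θ2=90°
1. rotate(1, 90) → config: θ0=90°, θ1=270°, θ2=90°
2. rotate(1, 90) → config: θ0=90°, θ1=0°, θ2=90°
no other 2-command option fits: unique.

rotate(1, 90), rotate(1, 90)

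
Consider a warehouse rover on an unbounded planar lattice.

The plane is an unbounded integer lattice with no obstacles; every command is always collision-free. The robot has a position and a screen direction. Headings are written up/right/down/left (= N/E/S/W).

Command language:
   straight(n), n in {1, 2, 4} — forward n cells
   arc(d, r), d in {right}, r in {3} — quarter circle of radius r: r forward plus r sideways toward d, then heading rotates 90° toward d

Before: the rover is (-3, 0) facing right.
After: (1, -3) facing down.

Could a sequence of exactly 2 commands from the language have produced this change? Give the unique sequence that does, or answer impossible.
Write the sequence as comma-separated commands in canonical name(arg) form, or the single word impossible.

key: running arc(right, 3) before straight(1) would end elsewhere — order is forced
start: (-3, 0) facing right
1. straight(1) → (-2, 0) facing right
2. arc(right, 3) → (1, -3) facing down
no rival 2-sequence matches.

straight(1), arc(right, 3)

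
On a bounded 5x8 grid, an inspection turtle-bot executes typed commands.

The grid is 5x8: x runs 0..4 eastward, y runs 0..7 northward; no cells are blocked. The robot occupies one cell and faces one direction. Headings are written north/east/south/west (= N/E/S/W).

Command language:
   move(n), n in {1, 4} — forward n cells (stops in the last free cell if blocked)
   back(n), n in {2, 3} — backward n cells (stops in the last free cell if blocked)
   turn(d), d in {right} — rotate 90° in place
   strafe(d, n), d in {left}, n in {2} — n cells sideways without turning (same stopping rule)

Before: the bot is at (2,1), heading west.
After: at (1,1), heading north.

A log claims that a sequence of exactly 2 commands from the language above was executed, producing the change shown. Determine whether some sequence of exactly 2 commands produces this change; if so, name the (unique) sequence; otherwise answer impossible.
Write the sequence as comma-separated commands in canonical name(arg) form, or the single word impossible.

move(1), turn(right)

key: order matters: swapping move(1) and turn(right) lands elsewhere
t0: at (2,1), heading west
step 1 (move(1)): at (1,1), heading west
step 2 (turn(right)): at (1,1), heading north
uniquely the one of 36 2-step routes that fits.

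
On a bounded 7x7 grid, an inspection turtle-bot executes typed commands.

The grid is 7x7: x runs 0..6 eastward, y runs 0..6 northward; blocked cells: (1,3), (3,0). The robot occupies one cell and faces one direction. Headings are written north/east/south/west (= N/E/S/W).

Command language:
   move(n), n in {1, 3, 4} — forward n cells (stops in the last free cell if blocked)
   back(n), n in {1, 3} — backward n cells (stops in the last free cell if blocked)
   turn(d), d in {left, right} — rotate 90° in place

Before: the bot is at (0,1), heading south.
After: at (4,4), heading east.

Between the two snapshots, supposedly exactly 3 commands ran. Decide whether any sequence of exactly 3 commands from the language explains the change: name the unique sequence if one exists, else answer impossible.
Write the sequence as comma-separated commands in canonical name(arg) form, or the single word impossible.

key: running move(4) before back(3) would end elsewhere — order is forced
begin: at (0,1), heading south
[1] after back(3): at (0,4), heading south
[2] after turn(left): at (0,4), heading east
[3] after move(4): at (4,4), heading east
uniquely the one of 343 3-step routes that fits.

back(3), turn(left), move(4)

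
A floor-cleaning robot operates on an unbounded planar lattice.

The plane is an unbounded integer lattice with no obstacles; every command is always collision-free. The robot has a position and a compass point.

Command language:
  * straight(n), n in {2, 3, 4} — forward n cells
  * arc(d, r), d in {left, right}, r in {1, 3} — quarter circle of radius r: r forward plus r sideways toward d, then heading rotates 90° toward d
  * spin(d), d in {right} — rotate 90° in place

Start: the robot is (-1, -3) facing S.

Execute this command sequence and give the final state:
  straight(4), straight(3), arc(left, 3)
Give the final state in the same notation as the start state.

(2, -13) facing E

t0: (-1, -3) facing S
1. straight(4) → (-1, -7) facing S
2. straight(3) → (-1, -10) facing S
3. arc(left, 3) → (2, -13) facing E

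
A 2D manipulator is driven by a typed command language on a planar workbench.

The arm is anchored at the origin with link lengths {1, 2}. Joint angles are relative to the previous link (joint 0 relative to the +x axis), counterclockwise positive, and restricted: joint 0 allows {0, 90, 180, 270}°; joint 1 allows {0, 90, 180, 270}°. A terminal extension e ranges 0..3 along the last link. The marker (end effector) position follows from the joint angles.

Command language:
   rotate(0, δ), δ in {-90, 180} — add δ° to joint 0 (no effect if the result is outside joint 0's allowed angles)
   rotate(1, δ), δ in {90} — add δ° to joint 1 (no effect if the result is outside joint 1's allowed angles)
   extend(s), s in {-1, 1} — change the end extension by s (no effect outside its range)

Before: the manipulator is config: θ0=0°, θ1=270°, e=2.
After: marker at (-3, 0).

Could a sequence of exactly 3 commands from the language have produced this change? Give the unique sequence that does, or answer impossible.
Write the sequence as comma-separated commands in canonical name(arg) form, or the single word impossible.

initial: config: θ0=0°, θ1=270°, e=2
1. rotate(1, 90) → config: θ0=0°, θ1=0°, e=2
2. rotate(1, 90) → config: θ0=0°, θ1=90°, e=2
3. rotate(1, 90) → config: θ0=0°, θ1=180°, e=2
no other 3-command option fits: unique.

rotate(1, 90), rotate(1, 90), rotate(1, 90)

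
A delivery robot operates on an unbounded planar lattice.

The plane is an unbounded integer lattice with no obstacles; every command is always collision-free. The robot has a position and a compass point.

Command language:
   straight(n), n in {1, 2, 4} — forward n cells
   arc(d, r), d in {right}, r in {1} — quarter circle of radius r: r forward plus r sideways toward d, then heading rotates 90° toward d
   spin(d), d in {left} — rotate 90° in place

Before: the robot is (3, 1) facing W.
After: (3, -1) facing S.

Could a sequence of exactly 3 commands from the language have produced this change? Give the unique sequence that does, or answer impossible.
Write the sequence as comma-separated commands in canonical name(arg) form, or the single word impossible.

key: order matters: swapping spin(left) and straight(1) lands elsewhere
from: (3, 1) facing W
1. spin(left) → (3, 1) facing S
2. straight(1) → (3, 0) facing S
3. straight(1) → (3, -1) facing S
no rival 3-sequence matches.

spin(left), straight(1), straight(1)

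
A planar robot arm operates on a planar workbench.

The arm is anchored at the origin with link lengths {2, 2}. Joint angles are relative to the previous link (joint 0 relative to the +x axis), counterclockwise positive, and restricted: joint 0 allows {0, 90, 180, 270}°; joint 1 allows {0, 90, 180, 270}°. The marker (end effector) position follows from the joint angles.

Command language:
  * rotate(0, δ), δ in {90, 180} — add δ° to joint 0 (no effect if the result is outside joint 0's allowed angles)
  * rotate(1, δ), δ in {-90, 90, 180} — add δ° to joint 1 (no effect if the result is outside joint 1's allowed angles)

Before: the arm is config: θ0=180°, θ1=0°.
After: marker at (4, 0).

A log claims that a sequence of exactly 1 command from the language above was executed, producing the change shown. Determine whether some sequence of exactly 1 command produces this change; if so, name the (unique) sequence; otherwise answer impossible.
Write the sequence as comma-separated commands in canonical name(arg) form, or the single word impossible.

begin: config: θ0=180°, θ1=0°
step 1 (rotate(0, 180)): config: θ0=0°, θ1=0°
all 5 alternatives checked — unique.

rotate(0, 180)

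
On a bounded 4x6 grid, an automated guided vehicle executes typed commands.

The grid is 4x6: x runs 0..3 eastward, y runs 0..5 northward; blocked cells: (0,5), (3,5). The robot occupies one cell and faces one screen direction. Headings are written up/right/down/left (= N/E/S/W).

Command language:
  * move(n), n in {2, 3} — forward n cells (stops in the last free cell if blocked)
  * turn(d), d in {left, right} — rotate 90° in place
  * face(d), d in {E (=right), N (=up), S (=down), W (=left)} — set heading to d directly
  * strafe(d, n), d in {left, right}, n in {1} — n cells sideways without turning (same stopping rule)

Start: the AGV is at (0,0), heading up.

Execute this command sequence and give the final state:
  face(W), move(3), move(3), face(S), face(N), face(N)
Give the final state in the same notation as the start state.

at (0,0), heading up

begin: at (0,0), heading up
t=1 face(W) ⇒ at (0,0), heading left
t=2 move(3) ⇒ at (0,0), heading left
t=3 move(3) ⇒ at (0,0), heading left
t=4 face(S) ⇒ at (0,0), heading down
t=5 face(N) ⇒ at (0,0), heading up
t=6 face(N) ⇒ at (0,0), heading up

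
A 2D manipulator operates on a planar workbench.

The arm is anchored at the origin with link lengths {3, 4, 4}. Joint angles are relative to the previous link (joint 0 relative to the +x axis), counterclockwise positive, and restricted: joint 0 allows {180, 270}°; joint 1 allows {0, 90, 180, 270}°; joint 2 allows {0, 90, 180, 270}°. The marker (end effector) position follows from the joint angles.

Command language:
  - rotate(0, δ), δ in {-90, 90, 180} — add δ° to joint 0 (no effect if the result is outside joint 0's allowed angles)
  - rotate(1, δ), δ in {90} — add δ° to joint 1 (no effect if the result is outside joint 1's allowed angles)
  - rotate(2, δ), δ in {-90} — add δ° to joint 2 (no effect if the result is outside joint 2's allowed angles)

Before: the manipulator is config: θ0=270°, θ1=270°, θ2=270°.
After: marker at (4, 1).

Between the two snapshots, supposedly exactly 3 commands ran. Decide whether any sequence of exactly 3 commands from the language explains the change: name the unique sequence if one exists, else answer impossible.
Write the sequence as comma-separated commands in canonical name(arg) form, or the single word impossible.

start: config: θ0=270°, θ1=270°, θ2=270°
step 1 (rotate(1, 90)): config: θ0=270°, θ1=0°, θ2=270°
step 2 (rotate(1, 90)): config: θ0=270°, θ1=90°, θ2=270°
step 3 (rotate(1, 90)): config: θ0=270°, θ1=180°, θ2=270°
no other 3-command option fits: unique.

rotate(1, 90), rotate(1, 90), rotate(1, 90)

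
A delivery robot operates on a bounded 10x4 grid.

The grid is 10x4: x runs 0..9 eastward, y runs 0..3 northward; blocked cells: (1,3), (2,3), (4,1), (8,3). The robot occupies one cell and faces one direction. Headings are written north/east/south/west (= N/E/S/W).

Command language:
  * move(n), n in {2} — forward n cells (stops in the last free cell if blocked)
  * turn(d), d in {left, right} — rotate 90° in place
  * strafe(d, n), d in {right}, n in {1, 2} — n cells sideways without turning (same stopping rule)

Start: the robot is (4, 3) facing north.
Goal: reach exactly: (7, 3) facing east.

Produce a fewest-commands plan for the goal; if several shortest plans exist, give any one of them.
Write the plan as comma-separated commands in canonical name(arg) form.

begin: (4, 3) facing north
[1] after turn(right): (4, 3) facing east
[2] after move(2): (6, 3) facing east
[3] after move(2): (7, 3) facing east
nothing shorter than 3 reaches the goal.

turn(right), move(2), move(2)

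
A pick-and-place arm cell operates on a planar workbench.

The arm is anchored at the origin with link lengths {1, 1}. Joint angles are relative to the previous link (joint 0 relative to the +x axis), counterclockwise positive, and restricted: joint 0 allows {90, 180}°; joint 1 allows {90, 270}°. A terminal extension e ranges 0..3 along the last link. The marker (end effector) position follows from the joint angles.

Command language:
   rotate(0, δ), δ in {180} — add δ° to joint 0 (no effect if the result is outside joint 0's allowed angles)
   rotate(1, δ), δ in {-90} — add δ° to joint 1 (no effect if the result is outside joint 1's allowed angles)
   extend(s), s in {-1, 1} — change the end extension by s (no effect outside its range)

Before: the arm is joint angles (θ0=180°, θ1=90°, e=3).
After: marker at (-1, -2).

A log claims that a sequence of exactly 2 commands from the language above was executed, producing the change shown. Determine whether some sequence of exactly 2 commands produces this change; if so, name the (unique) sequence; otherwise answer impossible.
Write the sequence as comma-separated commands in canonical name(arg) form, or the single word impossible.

begin: joint angles (θ0=180°, θ1=90°, e=3)
[1] after extend(-1): joint angles (θ0=180°, θ1=90°, e=2)
[2] after extend(-1): joint angles (θ0=180°, θ1=90°, e=1)
no rival 2-sequence matches.

extend(-1), extend(-1)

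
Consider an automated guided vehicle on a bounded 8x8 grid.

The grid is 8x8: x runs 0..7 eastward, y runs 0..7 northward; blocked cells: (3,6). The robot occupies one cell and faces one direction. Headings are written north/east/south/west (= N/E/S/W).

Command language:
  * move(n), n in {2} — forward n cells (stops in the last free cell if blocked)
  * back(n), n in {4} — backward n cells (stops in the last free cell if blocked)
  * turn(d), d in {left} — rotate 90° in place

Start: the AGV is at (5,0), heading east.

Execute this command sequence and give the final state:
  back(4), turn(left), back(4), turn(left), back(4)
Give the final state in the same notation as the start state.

at (5,0), heading west

begin: at (5,0), heading east
t=1 back(4) ⇒ at (1,0), heading east
t=2 turn(left) ⇒ at (1,0), heading north
t=3 back(4) ⇒ at (1,0), heading north
t=4 turn(left) ⇒ at (1,0), heading west
t=5 back(4) ⇒ at (5,0), heading west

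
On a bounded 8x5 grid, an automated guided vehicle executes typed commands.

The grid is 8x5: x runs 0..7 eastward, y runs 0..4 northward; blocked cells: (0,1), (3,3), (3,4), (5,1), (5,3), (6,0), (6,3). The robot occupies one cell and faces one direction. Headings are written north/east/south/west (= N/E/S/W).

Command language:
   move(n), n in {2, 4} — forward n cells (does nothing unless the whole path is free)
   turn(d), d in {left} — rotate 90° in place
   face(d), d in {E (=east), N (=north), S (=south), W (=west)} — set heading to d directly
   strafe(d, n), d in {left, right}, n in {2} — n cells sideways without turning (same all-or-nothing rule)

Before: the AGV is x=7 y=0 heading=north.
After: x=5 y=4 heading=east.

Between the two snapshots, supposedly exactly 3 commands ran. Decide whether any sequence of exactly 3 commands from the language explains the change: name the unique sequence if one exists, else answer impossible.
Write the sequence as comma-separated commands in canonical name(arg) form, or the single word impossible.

key: order matters: swapping move(4) and face(E) lands elsewhere
initial: x=7 y=0 heading=north
[1] after move(4): x=7 y=4 heading=north
[2] after strafe(left, 2): x=5 y=4 heading=north
[3] after face(E): x=5 y=4 heading=east
no other 3-command option fits: unique.

move(4), strafe(left, 2), face(E)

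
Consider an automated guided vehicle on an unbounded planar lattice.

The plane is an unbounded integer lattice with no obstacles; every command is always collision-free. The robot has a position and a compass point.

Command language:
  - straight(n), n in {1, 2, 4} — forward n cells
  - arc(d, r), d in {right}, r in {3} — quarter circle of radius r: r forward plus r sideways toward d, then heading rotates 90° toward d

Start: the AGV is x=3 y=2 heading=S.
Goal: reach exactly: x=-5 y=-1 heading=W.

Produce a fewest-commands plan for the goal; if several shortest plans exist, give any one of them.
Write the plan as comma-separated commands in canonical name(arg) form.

arc(right, 3), straight(4), straight(1)

start: x=3 y=2 heading=S
1. arc(right, 3) → x=0 y=-1 heading=W
2. straight(4) → x=-4 y=-1 heading=W
3. straight(1) → x=-5 y=-1 heading=W
minimal: 3 command(s), checked below 3.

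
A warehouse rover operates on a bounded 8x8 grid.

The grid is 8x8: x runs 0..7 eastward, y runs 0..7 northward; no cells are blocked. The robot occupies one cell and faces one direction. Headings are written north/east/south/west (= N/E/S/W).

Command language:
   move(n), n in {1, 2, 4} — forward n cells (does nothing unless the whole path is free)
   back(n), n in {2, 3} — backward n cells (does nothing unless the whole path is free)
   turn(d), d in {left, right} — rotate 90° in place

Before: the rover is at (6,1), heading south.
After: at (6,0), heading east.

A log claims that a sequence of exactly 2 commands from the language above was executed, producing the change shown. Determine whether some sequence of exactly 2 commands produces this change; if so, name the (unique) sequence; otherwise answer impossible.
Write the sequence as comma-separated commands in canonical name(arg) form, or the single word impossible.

move(1), turn(left)

key: order matters: swapping move(1) and turn(left) lands elsewhere
begin: at (6,1), heading south
step 1 (move(1)): at (6,0), heading south
step 2 (turn(left)): at (6,0), heading east
all 49 alternatives checked — unique.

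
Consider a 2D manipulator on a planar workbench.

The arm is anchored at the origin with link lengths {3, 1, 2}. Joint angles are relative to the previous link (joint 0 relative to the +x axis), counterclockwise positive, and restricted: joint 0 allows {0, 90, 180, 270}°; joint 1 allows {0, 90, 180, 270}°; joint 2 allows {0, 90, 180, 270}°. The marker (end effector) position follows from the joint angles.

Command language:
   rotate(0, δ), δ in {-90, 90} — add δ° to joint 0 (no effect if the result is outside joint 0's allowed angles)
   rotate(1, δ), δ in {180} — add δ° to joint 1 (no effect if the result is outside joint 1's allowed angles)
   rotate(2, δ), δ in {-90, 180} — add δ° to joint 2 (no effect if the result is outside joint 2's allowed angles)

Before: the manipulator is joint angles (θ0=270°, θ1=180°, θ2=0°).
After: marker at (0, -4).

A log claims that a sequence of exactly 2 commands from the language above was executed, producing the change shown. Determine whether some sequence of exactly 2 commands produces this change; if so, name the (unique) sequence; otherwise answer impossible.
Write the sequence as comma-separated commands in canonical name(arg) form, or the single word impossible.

begin: joint angles (θ0=270°, θ1=180°, θ2=0°)
1. rotate(2, -90) → joint angles (θ0=270°, θ1=180°, θ2=270°)
2. rotate(2, -90) → joint angles (θ0=270°, θ1=180°, θ2=180°)
all 25 alternatives checked — unique.

rotate(2, -90), rotate(2, -90)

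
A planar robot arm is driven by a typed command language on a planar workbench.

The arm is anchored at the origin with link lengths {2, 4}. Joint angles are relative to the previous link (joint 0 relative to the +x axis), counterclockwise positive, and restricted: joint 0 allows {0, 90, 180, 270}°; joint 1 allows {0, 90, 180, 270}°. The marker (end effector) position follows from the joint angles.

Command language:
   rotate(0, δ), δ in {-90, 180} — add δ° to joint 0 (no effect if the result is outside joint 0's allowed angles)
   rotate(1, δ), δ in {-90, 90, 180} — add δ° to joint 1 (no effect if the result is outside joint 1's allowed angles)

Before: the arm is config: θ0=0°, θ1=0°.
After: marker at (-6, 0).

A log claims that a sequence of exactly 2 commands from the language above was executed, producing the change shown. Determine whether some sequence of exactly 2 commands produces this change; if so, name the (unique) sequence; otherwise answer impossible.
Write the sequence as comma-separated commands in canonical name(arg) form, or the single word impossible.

start: config: θ0=0°, θ1=0°
t=1 rotate(0, -90) ⇒ config: θ0=270°, θ1=0°
t=2 rotate(0, -90) ⇒ config: θ0=180°, θ1=0°
no rival 2-sequence matches.

rotate(0, -90), rotate(0, -90)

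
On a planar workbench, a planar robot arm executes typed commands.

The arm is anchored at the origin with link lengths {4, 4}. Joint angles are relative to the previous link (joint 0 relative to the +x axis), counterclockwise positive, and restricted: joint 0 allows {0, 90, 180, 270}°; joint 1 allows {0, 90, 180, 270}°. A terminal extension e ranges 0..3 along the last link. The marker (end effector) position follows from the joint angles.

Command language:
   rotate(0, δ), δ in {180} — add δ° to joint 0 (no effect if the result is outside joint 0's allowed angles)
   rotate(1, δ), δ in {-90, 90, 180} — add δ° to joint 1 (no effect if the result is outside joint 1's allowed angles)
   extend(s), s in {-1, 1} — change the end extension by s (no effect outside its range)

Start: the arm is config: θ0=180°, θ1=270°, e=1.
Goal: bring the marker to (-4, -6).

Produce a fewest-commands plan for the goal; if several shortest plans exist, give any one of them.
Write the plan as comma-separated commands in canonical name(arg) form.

rotate(1, 180), extend(1)

from: config: θ0=180°, θ1=270°, e=1
1. rotate(1, 180) → config: θ0=180°, θ1=90°, e=1
2. extend(1) → config: θ0=180°, θ1=90°, e=2
nothing shorter than 2 reaches the goal.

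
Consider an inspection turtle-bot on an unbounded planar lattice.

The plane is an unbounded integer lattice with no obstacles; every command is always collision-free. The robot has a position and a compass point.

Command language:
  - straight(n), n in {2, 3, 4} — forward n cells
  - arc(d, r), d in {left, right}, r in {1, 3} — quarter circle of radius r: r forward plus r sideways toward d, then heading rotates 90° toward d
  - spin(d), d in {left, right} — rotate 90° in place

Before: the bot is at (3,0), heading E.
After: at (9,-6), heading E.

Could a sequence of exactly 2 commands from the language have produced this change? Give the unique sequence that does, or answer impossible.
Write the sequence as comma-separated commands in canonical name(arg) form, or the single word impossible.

key: heading stays E — rotations cancel among the 2 commands
initial: at (3,0), heading E
[1] after arc(right, 3): at (6,-3), heading S
[2] after arc(left, 3): at (9,-6), heading E
no other 2-command option fits: unique.

arc(right, 3), arc(left, 3)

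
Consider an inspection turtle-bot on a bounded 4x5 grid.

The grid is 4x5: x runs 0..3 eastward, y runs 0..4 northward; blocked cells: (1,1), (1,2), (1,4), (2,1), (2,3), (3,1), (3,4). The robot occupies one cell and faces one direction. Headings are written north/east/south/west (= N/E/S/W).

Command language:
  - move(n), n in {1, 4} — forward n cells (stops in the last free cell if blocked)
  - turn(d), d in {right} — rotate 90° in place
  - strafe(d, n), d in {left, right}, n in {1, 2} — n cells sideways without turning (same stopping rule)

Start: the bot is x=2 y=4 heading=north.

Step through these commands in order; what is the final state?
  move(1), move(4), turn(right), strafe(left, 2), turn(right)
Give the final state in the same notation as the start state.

x=2 y=4 heading=south

t0: x=2 y=4 heading=north
1. move(1) → x=2 y=4 heading=north
2. move(4) → x=2 y=4 heading=north
3. turn(right) → x=2 y=4 heading=east
4. strafe(left, 2) → x=2 y=4 heading=east
5. turn(right) → x=2 y=4 heading=south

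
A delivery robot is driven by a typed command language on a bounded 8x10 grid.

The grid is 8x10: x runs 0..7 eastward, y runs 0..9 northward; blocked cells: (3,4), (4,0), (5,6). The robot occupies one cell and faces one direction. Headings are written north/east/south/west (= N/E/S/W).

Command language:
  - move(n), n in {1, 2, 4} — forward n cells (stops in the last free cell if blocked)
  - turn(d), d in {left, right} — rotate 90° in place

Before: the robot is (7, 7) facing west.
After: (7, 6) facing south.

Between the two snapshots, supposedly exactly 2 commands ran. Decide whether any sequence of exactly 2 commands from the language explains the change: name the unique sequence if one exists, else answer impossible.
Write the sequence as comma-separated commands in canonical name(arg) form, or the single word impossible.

key: order matters: swapping turn(left) and move(1) lands elsewhere
start: (7, 7) facing west
1. turn(left) → (7, 7) facing south
2. move(1) → (7, 6) facing south
all 25 alternatives checked — unique.

turn(left), move(1)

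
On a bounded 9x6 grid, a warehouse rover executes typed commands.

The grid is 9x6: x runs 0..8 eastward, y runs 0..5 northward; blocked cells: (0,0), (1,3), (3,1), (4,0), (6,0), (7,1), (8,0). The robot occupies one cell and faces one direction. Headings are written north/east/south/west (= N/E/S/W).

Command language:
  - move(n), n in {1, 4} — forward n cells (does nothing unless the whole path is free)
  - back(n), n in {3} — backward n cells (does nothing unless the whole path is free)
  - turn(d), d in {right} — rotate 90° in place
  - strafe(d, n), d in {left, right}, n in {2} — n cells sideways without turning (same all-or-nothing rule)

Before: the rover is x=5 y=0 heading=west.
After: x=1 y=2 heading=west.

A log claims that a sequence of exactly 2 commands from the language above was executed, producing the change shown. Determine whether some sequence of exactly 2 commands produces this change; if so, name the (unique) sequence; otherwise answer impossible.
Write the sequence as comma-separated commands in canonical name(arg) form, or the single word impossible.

key: still facing W at the end — nothing in the sequence rotates
t0: x=5 y=0 heading=west
1. strafe(right, 2) → x=5 y=2 heading=west
2. move(4) → x=1 y=2 heading=west
no rival 2-sequence matches.

strafe(right, 2), move(4)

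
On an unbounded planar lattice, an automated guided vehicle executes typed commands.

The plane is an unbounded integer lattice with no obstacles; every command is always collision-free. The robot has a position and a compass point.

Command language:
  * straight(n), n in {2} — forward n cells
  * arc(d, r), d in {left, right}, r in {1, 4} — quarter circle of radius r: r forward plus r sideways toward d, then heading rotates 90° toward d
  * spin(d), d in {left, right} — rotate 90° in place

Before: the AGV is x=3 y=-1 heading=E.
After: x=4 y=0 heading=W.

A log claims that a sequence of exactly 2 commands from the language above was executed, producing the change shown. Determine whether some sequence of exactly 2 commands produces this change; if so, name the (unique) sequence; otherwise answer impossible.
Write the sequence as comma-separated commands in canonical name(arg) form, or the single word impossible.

arc(left, 1), spin(left)

key: running spin(left) before arc(left, 1) would end elsewhere — order is forced
begin: x=3 y=-1 heading=E
[1] after arc(left, 1): x=4 y=0 heading=N
[2] after spin(left): x=4 y=0 heading=W
no other 2-command option fits: unique.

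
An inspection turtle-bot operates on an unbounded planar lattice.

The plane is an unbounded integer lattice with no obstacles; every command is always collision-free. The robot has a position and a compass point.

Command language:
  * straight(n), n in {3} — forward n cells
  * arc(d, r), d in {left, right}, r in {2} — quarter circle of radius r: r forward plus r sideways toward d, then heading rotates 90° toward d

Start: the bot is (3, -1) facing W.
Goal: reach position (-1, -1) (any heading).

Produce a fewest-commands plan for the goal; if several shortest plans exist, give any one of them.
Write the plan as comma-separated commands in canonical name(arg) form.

arc(right, 2), arc(left, 2), arc(left, 2), arc(left, 2)

start: (3, -1) facing W
t=1 arc(right, 2) ⇒ (1, 1) facing N
t=2 arc(left, 2) ⇒ (-1, 3) facing W
t=3 arc(left, 2) ⇒ (-3, 1) facing S
t=4 arc(left, 2) ⇒ (-1, -1) facing E
nothing shorter than 4 reaches the goal.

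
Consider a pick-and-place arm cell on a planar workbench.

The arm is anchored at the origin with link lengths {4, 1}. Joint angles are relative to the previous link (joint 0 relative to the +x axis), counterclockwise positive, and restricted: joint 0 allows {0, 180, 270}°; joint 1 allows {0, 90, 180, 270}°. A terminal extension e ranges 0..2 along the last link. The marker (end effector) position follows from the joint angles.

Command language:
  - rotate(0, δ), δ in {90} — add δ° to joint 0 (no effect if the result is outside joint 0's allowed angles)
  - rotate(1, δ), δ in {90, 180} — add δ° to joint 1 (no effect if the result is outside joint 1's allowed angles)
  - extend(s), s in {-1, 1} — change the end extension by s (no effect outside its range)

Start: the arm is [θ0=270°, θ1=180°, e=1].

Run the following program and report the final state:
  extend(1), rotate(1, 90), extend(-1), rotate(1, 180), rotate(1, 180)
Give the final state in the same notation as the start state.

initial: [θ0=270°, θ1=180°, e=1]
1. extend(1) → [θ0=270°, θ1=180°, e=2]
2. rotate(1, 90) → [θ0=270°, θ1=270°, e=2]
3. extend(-1) → [θ0=270°, θ1=270°, e=1]
4. rotate(1, 180) → [θ0=270°, θ1=90°, e=1]
5. rotate(1, 180) → [θ0=270°, θ1=270°, e=1]

[θ0=270°, θ1=270°, e=1]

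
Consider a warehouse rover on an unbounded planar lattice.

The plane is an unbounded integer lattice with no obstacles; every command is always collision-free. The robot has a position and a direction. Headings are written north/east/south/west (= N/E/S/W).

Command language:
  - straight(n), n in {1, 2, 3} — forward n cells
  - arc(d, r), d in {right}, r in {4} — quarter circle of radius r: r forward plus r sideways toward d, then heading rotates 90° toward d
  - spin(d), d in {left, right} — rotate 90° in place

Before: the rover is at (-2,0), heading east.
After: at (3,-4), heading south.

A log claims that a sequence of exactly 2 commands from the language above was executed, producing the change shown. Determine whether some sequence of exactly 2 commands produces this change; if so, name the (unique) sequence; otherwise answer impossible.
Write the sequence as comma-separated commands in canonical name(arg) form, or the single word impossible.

key: position moved to (3,-4) AND the heading swung to S — translation plus rotation needed
t0: at (-2,0), heading east
1. straight(1) → at (-1,0), heading east
2. arc(right, 4) → at (3,-4), heading south
no other 2-command option fits: unique.

straight(1), arc(right, 4)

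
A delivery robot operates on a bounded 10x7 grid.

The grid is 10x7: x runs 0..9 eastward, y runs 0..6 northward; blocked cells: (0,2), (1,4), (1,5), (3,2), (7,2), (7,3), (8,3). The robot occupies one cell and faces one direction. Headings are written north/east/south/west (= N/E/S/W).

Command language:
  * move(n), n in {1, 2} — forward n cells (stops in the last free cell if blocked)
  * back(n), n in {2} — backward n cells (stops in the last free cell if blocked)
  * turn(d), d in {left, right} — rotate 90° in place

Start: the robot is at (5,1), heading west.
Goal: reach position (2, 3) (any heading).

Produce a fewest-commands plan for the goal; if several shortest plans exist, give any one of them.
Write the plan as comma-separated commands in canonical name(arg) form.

start: at (5,1), heading west
[1] after move(1): at (4,1), heading west
[2] after move(2): at (2,1), heading west
[3] after turn(right): at (2,1), heading north
[4] after move(2): at (2,3), heading north
no 3-step plan works, so 4 is optimal.

move(1), move(2), turn(right), move(2)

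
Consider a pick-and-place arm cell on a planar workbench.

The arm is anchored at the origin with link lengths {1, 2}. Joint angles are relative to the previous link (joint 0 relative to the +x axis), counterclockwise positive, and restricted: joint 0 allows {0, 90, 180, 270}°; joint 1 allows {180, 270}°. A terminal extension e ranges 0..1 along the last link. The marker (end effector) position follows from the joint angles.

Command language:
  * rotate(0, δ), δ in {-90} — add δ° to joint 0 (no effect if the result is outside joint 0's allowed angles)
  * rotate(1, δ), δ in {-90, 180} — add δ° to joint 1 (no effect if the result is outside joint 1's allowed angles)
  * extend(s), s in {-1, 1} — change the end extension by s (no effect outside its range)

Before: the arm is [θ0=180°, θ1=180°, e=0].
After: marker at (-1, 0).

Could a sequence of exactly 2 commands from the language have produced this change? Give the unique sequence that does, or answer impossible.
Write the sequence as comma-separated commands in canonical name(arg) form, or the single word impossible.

begin: [θ0=180°, θ1=180°, e=0]
step 1 (rotate(0, -90)): [θ0=90°, θ1=180°, e=0]
step 2 (rotate(0, -90)): [θ0=0°, θ1=180°, e=0]
uniquely the one of 25 2-step routes that fits.

rotate(0, -90), rotate(0, -90)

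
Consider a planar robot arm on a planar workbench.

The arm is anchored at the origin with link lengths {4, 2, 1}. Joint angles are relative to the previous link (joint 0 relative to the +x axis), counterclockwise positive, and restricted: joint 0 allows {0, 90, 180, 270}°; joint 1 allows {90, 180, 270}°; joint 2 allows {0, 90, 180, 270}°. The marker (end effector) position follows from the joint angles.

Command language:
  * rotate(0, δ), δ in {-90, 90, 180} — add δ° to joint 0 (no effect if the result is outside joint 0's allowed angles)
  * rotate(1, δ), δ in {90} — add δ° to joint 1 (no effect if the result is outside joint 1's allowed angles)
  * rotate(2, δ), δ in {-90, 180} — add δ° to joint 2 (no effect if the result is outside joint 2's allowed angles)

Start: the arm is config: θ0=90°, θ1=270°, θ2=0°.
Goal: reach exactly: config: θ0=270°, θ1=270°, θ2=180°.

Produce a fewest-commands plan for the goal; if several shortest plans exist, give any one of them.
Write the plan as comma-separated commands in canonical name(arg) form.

start: config: θ0=90°, θ1=270°, θ2=0°
t=1 rotate(2, 180) ⇒ config: θ0=90°, θ1=270°, θ2=180°
t=2 rotate(0, 180) ⇒ config: θ0=270°, θ1=270°, θ2=180°
minimal: 2 command(s), checked below 2.

rotate(2, 180), rotate(0, 180)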